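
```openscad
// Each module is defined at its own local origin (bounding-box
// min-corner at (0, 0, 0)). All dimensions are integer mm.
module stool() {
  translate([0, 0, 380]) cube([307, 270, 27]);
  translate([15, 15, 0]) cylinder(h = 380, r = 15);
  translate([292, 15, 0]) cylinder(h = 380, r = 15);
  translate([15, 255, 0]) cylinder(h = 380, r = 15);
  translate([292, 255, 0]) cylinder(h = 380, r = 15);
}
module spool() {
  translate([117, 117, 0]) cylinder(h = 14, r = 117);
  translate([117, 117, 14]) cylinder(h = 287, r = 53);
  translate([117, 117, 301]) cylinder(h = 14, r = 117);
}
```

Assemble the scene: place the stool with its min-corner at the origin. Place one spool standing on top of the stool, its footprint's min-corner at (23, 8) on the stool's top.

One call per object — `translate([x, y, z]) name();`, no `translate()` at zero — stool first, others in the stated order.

stool();
translate([23, 8, 407]) spool();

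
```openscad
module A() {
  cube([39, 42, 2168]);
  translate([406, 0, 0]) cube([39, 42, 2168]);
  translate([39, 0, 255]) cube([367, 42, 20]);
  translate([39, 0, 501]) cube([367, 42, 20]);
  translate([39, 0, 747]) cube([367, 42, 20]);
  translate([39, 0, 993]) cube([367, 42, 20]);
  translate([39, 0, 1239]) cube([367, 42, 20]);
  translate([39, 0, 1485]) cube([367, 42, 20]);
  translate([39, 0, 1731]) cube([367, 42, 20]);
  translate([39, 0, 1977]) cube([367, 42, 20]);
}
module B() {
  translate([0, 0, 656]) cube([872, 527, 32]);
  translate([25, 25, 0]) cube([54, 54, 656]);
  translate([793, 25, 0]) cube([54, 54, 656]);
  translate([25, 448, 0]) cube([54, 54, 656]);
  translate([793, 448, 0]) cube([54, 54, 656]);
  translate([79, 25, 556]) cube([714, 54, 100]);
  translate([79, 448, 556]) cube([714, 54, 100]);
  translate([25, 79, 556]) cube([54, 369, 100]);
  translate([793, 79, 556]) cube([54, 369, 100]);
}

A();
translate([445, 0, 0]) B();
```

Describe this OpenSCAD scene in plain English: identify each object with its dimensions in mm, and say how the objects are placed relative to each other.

A is a wooden ladder with two side rails of 39×42 mm section and 2168 mm height, set 445 mm apart overall. Between them run 8 rectangular rungs (42 mm deep, 20 mm thick), front faces flush with the rails' −y face. The bottom of the first rung is 255 mm above the floor and each subsequent rung is 246 mm higher than the one below.

B is a table: top 872 mm (x) × 527 mm (y), 32 mm thick, upper face at z = 688 mm, on four 54×54 mm square legs, each inset 25 mm from the nearest pair of top edges, running from z = 0 to the bottom of the top. Four apron rails, 54 mm thick and 100 mm tall, run between adjacent legs with their top edges flush with the underside of the top and their outer faces flush with the legs' outer faces.

The table is against the ladder's +x side, with their −y faces flush.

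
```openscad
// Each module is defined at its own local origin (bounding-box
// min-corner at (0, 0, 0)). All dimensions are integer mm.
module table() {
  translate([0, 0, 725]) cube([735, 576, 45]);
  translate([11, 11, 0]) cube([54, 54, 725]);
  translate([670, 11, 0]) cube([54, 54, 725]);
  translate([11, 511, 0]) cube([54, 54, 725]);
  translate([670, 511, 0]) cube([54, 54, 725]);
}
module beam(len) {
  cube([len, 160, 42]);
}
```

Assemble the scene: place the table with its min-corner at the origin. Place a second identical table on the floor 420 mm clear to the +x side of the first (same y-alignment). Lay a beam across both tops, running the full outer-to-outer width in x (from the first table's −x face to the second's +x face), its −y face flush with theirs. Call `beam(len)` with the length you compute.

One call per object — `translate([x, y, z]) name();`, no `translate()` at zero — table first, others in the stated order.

table();
translate([1155, 0, 0]) table();
translate([0, 0, 770]) beam(1890);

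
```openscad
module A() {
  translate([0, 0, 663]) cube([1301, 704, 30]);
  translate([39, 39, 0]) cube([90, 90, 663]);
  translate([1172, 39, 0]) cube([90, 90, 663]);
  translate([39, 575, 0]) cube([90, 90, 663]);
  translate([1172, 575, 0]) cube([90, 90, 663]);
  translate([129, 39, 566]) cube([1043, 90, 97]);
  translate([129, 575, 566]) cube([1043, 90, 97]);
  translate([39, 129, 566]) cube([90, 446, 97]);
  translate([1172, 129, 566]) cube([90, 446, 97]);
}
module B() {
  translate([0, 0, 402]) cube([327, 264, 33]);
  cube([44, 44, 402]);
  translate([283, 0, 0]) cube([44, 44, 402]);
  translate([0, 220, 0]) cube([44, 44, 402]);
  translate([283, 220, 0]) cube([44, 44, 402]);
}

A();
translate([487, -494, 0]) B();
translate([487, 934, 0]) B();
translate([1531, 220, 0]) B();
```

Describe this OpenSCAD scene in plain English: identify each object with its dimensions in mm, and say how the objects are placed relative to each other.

A is a table with a 1301×704 mm rectangular top, 30 mm thick, top surface at z = 693 mm, supported by four 90×90 mm square legs, each inset 39 mm from the nearest pair of top edges, running from the floor. Four apron rails, 90 mm thick and 97 mm tall, run between adjacent legs with their top edges flush with the underside of the top and their outer faces flush with the legs' outer faces.

B is a four-legged stool. The seat is 327×264 mm, 33 mm thick, top at z = 435 mm. It stands on four square legs, each 44×44 mm in cross-section, from z = 0 to the seat underside, each flush with a corner of the seat.

Three stools sit around the table at the −y, +y, +x sides.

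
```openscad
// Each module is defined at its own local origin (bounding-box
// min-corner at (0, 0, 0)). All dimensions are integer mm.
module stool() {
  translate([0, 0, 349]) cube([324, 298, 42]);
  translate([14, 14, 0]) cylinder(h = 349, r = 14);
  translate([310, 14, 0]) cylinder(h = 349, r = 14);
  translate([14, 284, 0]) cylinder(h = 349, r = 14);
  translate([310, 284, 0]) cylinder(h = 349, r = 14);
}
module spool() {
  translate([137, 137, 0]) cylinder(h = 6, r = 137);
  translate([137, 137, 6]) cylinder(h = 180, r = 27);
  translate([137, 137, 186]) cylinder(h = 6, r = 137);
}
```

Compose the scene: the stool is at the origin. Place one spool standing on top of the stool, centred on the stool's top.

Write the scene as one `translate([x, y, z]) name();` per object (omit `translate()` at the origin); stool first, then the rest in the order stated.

stool();
translate([25, 12, 391]) spool();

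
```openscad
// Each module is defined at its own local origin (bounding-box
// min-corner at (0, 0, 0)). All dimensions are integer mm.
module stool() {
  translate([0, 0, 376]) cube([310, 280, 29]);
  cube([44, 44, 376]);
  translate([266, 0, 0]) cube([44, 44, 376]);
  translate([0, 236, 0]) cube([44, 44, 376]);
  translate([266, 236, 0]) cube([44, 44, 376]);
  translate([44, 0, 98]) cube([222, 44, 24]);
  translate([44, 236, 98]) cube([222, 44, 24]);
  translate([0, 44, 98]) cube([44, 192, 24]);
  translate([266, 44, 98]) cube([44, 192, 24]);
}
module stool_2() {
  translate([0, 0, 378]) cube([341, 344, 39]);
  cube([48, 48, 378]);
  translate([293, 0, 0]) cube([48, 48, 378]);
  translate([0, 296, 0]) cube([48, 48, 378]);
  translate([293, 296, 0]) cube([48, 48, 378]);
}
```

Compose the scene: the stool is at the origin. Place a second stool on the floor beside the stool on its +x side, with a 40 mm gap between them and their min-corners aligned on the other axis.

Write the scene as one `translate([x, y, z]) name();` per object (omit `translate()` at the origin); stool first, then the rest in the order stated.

stool();
translate([350, 0, 0]) stool_2();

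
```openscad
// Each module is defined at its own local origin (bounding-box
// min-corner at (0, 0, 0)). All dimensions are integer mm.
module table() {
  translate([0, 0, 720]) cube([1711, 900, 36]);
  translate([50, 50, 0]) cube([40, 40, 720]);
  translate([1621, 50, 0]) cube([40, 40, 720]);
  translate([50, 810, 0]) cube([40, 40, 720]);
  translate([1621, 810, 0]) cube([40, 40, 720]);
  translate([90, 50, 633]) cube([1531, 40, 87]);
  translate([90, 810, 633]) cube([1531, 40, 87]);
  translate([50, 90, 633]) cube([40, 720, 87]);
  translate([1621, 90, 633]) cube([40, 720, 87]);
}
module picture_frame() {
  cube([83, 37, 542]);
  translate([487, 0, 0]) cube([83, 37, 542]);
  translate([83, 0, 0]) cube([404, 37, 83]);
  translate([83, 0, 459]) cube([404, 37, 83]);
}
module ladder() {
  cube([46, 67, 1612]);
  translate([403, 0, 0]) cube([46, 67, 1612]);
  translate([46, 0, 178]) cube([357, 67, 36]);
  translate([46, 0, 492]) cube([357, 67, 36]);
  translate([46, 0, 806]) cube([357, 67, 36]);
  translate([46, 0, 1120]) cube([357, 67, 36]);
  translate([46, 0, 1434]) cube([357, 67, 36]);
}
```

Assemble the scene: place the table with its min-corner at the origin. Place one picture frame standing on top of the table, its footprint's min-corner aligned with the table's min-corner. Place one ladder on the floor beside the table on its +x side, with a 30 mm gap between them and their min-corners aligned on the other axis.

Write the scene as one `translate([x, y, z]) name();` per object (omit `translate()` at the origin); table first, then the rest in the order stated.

table();
translate([0, 0, 756]) picture_frame();
translate([1741, 0, 0]) ladder();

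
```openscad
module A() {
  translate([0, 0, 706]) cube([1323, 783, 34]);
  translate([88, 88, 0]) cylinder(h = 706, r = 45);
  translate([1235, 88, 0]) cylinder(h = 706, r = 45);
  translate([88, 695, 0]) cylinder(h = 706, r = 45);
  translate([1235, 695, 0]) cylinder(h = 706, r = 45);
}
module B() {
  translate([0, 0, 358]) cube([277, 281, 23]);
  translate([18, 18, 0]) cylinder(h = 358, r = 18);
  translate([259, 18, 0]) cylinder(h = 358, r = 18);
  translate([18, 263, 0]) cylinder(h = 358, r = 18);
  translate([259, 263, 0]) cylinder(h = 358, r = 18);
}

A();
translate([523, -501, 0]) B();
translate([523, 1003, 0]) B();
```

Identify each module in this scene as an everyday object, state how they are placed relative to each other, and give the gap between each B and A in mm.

Each stool's nearest face is 220 mm from the table's bounding box.

A is a table. B is a stool. Two stools sit around the table at the −y, +y sides. The gap between each stool and the table is 220 mm.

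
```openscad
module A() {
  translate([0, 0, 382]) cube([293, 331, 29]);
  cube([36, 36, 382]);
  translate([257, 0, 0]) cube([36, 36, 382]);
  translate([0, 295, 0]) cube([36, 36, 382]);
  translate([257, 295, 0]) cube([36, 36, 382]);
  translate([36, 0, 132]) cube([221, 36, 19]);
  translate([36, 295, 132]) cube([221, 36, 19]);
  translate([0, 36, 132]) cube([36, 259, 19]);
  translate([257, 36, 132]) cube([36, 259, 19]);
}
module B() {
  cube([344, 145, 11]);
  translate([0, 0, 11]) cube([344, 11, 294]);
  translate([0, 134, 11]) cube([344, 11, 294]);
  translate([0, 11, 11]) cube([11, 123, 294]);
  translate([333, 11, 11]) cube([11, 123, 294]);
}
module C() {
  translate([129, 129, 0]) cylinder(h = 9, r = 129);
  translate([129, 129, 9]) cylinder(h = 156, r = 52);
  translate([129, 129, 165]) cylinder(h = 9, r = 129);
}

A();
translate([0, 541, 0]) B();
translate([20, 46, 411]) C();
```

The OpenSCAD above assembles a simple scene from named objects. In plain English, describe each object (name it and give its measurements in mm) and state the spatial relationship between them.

A is a four-legged stool. The seat is 293×331 mm, 29 mm thick, top at z = 411 mm. It stands on four square legs, each 36×36 mm in cross-section, from z = 0 to the seat underside, each flush with a corner of the seat. Four stretchers, 36 mm wide and 19 mm tall, connect adjacent legs with their undersides at z = 132 mm, each running between the inner faces of the legs it joins and aligned with the legs' outer faces on the other axis.

B is an open storage box with external size 344×145×305 mm and wall thickness 11 mm (the base is also 11 mm thick). The base covers the whole footprint; the four walls stand on the base, with the y-facing walls full-width and the x-facing walls fitting between their inner faces.

C is a spool: two coaxial disc flanges of radius 129 mm and thickness 9 mm, joined by a core cylinder of radius 52 mm and height 156 mm. The lower flange rests on z = 0 and the three cylinders share a vertical axis.

The open box is on the floor beside the stool on its +y side. The spool is on top of the stool.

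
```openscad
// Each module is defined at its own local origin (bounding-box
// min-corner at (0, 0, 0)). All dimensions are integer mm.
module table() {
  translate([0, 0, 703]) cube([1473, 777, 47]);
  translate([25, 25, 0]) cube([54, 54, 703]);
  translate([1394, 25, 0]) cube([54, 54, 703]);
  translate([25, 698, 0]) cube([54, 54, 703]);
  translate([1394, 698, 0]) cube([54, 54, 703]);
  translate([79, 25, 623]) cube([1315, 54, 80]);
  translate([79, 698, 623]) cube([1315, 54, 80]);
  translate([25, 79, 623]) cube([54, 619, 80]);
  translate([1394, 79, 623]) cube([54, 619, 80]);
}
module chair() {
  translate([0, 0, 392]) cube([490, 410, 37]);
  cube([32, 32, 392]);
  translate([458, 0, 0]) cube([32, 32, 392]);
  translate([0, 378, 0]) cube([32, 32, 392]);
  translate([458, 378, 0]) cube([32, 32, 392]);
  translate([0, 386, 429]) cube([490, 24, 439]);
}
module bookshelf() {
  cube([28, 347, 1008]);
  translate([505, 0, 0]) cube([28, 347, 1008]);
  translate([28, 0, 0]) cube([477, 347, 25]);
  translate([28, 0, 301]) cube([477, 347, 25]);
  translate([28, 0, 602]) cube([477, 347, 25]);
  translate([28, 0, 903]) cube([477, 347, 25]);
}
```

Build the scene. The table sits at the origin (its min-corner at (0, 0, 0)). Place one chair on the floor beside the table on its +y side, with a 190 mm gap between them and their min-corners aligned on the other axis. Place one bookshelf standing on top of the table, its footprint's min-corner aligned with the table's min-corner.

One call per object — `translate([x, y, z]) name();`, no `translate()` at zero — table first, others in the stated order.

table();
translate([0, 967, 0]) chair();
translate([0, 0, 750]) bookshelf();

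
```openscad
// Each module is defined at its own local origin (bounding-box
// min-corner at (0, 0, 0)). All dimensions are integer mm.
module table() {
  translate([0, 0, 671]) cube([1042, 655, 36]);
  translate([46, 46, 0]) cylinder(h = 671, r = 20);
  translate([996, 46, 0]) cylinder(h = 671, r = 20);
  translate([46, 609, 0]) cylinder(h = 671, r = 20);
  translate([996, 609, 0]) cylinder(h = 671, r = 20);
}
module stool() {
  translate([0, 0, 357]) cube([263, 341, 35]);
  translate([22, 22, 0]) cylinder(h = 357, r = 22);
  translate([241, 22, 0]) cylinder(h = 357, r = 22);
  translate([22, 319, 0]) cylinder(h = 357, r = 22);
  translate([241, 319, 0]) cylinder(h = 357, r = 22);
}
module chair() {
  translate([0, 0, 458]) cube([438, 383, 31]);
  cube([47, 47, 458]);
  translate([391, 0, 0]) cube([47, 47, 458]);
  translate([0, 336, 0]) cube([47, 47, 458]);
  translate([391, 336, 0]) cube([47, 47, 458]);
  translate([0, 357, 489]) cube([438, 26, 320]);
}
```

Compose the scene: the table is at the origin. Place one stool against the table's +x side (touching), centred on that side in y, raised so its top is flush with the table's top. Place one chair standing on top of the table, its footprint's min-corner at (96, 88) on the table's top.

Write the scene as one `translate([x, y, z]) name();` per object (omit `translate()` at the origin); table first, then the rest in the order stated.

table();
translate([1042, 157, 315]) stool();
translate([96, 88, 707]) chair();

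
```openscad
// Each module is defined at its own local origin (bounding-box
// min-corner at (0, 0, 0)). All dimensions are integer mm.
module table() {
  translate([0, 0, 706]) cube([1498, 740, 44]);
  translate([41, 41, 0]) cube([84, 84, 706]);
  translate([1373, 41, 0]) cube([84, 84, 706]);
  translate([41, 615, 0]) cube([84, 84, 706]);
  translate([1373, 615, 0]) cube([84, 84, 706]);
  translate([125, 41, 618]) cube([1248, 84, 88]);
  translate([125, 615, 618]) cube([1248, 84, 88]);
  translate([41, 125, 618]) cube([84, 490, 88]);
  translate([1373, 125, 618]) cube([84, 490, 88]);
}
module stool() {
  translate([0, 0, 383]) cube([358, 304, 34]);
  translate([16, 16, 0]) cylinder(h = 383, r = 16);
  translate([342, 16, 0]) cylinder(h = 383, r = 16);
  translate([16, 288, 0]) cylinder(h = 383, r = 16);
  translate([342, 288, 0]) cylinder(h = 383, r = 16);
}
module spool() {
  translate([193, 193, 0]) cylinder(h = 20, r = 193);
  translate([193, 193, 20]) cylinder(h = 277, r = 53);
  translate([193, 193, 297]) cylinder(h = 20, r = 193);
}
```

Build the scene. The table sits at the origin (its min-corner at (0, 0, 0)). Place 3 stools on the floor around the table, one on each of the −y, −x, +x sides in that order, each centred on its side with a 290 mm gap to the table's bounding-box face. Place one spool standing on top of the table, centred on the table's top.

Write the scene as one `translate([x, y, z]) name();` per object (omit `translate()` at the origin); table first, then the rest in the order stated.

table();
translate([570, -594, 0]) stool();
translate([-648, 218, 0]) stool();
translate([1788, 218, 0]) stool();
translate([556, 177, 750]) spool();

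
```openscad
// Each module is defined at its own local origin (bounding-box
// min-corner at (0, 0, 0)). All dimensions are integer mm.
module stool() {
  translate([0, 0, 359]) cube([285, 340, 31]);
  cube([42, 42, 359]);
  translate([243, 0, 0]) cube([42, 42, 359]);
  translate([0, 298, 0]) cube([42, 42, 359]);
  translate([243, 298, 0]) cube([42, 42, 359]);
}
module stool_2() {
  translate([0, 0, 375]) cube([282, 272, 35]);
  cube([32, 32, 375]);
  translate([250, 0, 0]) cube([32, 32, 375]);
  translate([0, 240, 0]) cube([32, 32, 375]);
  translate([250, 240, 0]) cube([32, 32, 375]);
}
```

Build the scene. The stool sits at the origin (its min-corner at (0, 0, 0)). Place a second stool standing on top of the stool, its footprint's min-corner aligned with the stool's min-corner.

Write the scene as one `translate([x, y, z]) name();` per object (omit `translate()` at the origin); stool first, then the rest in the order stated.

stool();
translate([0, 0, 390]) stool_2();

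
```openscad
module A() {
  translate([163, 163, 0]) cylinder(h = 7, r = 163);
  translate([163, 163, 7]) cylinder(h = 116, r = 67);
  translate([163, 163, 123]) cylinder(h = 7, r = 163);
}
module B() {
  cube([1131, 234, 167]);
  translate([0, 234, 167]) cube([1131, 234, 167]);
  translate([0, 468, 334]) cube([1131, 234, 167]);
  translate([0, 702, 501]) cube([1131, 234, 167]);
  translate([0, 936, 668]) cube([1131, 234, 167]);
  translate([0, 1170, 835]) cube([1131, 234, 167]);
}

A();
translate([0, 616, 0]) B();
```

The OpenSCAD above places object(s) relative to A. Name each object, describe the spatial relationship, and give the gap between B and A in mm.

A is a spool. B is a staircase. The staircase is on the floor beside the spool on its +y side. The gap between the staircase and the spool is 290 mm.

The staircase's nearest face is 290 mm from the spool's +y face.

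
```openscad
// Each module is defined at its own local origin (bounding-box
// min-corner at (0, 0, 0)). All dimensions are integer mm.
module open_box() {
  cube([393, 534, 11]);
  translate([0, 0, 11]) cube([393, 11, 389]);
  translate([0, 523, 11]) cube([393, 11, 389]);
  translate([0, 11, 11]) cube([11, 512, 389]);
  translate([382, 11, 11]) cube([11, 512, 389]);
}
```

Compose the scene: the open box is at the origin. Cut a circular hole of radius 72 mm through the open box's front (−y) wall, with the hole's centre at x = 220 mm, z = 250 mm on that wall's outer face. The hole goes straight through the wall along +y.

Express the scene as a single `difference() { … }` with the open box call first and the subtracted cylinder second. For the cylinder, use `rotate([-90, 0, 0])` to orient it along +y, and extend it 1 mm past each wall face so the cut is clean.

difference() {
  open_box();
  translate([220, -1, 250]) rotate([-90, 0, 0]) cylinder(h = 13, r = 72);
}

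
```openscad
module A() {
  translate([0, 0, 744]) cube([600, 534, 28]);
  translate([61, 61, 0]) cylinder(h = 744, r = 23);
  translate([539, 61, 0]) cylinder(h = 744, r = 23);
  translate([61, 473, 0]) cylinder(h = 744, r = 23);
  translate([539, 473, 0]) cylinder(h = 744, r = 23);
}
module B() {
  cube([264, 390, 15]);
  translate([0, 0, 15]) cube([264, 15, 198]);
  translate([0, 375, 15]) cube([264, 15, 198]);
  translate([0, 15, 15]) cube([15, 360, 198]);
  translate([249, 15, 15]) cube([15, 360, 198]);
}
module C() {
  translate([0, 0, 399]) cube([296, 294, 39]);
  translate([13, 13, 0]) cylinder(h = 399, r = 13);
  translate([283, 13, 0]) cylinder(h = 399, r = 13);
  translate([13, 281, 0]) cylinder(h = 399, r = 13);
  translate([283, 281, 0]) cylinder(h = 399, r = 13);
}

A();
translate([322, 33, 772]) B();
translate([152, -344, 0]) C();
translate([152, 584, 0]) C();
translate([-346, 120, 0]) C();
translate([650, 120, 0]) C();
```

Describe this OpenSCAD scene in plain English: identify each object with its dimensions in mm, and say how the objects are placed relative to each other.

A is a rectangular dining table. The top is 600×534×28 mm with its upper surface at z = 772 mm. It stands on four round legs of 46 mm diameter, each leg's bounding box inset 38 mm from the nearest pair of top edges, running from the floor to the underside of the top.

B is an open-topped rectangular box: outside dimensions 264×390×213 mm, with a uniform wall and base thickness of 15 mm. The base is a full 264×390 slab on the floor; four walls sit on top of the base. The front and back walls (the −y and +y sides) span the full width; the two side walls fit between them.

C is a four-legged stool. The seat is 296×294 mm, 39 mm thick, top at z = 438 mm. It stands on four round legs, each 26 mm in diameter, from z = 0 to the seat underside, each leg's axis is inset half a diameter from the nearest pair of seat edges (so the leg's bounding box is flush with the corner).

The open box is on top of the table. Four stools sit around the table at the −y, +y, −x, +x sides.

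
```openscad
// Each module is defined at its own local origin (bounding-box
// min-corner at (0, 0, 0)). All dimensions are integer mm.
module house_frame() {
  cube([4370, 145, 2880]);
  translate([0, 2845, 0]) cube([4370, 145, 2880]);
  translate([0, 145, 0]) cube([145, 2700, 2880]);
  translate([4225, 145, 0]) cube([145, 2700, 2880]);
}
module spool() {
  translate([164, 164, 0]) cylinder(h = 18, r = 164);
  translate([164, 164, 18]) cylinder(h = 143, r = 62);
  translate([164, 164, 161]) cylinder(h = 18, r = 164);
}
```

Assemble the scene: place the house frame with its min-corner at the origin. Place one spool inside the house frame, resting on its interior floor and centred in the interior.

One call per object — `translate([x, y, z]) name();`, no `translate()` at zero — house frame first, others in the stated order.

house_frame();
translate([2021, 1331, 0]) spool();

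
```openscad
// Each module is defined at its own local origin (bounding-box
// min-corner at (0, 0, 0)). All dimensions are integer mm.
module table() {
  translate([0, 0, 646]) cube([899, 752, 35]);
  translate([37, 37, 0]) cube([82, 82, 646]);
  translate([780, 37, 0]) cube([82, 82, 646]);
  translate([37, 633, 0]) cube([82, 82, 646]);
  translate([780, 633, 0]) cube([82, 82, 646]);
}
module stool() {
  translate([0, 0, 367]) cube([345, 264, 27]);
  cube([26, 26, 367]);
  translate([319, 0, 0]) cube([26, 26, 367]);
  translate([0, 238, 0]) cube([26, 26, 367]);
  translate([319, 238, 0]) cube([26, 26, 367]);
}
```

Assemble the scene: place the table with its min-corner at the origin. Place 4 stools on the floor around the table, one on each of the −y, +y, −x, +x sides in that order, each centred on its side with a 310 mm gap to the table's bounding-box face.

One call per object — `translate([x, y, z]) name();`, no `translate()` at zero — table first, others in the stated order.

table();
translate([277, -574, 0]) stool();
translate([277, 1062, 0]) stool();
translate([-655, 244, 0]) stool();
translate([1209, 244, 0]) stool();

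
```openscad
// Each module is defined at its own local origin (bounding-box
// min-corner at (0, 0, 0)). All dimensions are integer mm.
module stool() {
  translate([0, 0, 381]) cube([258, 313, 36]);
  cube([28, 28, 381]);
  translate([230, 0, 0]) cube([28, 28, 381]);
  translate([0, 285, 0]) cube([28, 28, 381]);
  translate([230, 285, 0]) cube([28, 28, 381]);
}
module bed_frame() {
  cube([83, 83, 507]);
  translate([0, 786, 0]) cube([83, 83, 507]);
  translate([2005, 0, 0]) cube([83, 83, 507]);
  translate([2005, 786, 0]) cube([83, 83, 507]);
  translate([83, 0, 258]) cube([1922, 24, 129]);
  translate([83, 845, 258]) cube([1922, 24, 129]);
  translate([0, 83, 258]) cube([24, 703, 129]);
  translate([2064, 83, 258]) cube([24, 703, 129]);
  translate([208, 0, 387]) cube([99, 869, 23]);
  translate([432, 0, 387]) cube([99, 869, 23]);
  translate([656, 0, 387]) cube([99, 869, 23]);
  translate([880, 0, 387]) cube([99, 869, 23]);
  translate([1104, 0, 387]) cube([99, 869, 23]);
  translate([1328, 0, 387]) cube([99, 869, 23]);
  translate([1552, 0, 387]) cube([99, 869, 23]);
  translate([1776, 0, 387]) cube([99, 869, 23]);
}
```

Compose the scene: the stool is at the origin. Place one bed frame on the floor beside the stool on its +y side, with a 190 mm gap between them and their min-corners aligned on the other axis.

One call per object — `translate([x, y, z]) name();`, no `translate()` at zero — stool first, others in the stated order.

stool();
translate([0, 503, 0]) bed_frame();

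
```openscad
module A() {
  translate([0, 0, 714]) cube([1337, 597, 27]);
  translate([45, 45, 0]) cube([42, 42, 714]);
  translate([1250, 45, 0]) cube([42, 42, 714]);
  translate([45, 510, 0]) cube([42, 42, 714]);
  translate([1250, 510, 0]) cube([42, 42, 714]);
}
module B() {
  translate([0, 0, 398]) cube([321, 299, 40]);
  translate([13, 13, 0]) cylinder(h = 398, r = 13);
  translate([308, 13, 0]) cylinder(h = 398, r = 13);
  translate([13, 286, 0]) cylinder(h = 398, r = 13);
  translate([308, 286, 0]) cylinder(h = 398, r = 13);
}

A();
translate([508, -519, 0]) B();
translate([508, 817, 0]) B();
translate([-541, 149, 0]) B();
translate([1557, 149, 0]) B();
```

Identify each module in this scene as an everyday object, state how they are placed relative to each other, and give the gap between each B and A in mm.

Each stool's nearest face is 220 mm from the table's bounding box.

A is a table. B is a stool. Four stools sit around the table at the −y, +y, −x, +x sides. The gap between each stool and the table is 220 mm.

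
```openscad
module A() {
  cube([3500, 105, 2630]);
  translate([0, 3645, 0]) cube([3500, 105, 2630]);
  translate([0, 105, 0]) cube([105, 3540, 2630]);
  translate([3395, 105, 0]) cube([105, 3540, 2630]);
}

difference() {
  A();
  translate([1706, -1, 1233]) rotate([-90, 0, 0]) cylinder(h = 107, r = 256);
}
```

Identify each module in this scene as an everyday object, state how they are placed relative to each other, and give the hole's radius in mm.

The subtracted cylinder has r = 256 mm.

A is a house frame. The house frame has a circular hole through its front wall. The hole's radius is 256 mm.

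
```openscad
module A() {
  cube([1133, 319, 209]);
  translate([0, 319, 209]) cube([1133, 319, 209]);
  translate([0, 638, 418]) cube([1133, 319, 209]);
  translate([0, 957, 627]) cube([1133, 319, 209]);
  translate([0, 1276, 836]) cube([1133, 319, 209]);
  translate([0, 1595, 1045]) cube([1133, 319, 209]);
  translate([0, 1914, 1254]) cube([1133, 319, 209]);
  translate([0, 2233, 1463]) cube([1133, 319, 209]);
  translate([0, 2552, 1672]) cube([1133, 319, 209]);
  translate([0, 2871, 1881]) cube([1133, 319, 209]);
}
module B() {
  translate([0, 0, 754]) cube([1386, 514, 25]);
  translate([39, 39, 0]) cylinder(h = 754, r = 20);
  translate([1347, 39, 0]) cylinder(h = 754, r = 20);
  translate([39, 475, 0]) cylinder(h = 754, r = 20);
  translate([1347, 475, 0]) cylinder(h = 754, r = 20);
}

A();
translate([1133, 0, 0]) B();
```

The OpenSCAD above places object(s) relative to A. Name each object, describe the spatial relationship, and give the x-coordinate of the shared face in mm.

The staircase's +x face and the table's −x face are both at x = 1133 mm.

A is a staircase. B is a table. The table is against the staircase's +x side, with their −y faces flush. The x-coordinate of the shared face is 1133 mm.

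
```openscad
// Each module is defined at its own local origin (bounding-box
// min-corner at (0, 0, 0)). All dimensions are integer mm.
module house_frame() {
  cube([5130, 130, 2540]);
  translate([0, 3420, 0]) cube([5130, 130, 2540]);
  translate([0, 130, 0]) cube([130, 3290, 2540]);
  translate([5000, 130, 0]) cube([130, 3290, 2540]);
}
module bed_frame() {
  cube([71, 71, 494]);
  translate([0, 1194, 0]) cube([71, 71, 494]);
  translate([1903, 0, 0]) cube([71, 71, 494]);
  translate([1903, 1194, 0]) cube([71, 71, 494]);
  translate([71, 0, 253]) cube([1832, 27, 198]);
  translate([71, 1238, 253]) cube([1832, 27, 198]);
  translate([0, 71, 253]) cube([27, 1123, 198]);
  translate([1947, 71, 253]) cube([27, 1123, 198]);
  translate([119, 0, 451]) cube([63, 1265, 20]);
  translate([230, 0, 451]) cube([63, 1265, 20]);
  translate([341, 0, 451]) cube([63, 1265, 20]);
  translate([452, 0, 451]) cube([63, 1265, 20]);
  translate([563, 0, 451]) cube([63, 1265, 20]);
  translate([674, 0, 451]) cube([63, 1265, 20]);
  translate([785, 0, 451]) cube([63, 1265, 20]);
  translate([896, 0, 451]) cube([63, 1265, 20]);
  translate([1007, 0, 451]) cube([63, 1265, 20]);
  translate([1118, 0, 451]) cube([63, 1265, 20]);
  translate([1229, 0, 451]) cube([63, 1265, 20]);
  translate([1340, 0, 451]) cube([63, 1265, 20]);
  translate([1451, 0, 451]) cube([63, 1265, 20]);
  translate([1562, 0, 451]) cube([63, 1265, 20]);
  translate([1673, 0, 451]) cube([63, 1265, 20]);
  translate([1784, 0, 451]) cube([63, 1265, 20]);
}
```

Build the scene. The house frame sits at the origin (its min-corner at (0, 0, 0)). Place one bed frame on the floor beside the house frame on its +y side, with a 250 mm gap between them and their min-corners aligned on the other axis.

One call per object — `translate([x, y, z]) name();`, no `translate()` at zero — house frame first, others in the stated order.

house_frame();
translate([0, 3800, 0]) bed_frame();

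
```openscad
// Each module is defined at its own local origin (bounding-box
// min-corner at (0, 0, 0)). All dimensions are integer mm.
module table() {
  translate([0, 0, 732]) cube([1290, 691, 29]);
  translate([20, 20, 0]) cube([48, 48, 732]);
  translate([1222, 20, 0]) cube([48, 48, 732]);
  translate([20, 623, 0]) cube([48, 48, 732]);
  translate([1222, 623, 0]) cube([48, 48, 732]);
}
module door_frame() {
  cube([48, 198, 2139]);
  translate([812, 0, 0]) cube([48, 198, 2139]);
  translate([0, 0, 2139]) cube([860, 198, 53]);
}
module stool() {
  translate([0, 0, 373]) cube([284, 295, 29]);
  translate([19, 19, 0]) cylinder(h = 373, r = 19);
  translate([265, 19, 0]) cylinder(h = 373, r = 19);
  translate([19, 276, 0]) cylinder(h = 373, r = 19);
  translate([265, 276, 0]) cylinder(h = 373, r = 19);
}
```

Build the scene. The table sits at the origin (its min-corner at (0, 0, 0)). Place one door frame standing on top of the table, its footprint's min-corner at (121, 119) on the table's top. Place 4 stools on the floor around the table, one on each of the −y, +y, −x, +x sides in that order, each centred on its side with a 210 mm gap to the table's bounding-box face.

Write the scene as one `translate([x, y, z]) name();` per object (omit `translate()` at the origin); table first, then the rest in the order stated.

table();
translate([121, 119, 761]) door_frame();
translate([503, -505, 0]) stool();
translate([503, 901, 0]) stool();
translate([-494, 198, 0]) stool();
translate([1500, 198, 0]) stool();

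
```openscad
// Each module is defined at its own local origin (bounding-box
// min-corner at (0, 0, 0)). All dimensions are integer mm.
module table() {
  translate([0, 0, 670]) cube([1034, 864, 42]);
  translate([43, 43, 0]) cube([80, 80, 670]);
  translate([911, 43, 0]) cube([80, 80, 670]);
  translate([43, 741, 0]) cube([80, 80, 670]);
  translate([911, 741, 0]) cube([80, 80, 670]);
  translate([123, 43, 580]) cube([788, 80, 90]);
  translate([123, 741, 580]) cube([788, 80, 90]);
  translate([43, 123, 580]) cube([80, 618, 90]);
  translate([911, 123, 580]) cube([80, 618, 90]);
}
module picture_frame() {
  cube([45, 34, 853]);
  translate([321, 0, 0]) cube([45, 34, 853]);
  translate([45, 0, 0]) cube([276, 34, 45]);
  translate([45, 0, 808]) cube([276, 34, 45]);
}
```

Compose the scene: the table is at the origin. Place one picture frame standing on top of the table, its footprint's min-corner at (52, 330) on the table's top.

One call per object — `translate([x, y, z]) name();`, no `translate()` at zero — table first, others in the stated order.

table();
translate([52, 330, 712]) picture_frame();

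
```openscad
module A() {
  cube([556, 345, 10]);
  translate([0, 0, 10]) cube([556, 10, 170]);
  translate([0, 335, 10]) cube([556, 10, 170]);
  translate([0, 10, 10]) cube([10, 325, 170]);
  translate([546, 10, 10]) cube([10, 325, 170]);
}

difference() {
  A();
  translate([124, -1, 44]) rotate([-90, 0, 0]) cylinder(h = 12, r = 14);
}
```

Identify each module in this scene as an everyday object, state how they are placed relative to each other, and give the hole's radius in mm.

A is an open box. The open box has a circular hole through its front wall. The hole's radius is 14 mm.

The subtracted cylinder has r = 14 mm.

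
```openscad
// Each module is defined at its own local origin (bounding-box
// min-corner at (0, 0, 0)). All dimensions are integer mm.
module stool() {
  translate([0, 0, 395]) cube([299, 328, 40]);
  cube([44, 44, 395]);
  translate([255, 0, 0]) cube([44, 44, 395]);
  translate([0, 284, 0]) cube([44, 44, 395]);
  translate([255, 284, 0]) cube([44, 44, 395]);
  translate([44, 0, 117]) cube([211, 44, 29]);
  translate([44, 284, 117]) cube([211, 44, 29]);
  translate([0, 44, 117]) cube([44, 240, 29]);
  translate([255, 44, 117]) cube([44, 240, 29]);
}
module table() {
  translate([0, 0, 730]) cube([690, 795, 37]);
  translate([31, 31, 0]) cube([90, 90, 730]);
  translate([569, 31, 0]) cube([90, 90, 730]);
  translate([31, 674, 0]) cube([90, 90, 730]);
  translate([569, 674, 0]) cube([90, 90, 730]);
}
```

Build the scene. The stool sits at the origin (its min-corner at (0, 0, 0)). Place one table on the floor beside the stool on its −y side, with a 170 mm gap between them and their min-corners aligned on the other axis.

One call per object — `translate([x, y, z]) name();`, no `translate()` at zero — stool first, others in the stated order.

stool();
translate([0, -965, 0]) table();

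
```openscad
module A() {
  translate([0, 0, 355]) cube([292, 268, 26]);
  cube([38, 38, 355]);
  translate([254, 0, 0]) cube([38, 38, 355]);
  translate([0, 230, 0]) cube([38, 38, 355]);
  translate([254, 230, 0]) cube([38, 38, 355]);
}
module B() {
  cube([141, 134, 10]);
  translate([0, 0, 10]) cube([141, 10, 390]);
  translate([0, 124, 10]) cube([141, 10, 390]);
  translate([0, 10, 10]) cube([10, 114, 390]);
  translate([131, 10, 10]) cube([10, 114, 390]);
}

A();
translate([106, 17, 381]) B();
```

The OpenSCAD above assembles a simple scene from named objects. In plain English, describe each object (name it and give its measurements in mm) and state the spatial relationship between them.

A is a four-legged stool. The seat is 292×268 mm, 26 mm thick, top at z = 381 mm. It stands on four square legs, each 38×38 mm in cross-section, from z = 0 to the seat underside, each flush with a corner of the seat.

B is an open-topped rectangular box: outside dimensions 141×134×400 mm, with a uniform wall and base thickness of 10 mm. The base is a full 141×134 slab on the floor; four walls sit on top of the base. The front and back walls (the −y and +y sides) span the full width; the two side walls fit between them.

The open box is on top of the stool.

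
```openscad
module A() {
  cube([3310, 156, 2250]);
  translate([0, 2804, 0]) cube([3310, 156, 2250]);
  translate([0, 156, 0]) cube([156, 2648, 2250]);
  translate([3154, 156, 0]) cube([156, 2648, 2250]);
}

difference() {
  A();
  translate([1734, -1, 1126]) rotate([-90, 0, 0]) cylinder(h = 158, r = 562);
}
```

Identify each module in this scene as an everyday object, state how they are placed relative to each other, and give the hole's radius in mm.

A is a house frame. The house frame has a circular hole through its front wall. The hole's radius is 562 mm.

The subtracted cylinder has r = 562 mm.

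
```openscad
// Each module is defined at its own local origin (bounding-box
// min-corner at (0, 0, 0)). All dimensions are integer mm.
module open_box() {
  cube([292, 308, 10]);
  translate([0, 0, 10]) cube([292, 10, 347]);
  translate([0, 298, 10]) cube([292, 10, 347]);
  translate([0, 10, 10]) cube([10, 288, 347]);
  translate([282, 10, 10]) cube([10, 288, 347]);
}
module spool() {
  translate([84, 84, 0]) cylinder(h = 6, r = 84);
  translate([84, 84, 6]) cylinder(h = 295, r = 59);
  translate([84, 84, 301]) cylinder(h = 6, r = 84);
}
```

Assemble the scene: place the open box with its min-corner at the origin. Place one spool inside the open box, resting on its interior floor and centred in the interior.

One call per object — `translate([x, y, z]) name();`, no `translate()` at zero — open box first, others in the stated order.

open_box();
translate([62, 70, 10]) spool();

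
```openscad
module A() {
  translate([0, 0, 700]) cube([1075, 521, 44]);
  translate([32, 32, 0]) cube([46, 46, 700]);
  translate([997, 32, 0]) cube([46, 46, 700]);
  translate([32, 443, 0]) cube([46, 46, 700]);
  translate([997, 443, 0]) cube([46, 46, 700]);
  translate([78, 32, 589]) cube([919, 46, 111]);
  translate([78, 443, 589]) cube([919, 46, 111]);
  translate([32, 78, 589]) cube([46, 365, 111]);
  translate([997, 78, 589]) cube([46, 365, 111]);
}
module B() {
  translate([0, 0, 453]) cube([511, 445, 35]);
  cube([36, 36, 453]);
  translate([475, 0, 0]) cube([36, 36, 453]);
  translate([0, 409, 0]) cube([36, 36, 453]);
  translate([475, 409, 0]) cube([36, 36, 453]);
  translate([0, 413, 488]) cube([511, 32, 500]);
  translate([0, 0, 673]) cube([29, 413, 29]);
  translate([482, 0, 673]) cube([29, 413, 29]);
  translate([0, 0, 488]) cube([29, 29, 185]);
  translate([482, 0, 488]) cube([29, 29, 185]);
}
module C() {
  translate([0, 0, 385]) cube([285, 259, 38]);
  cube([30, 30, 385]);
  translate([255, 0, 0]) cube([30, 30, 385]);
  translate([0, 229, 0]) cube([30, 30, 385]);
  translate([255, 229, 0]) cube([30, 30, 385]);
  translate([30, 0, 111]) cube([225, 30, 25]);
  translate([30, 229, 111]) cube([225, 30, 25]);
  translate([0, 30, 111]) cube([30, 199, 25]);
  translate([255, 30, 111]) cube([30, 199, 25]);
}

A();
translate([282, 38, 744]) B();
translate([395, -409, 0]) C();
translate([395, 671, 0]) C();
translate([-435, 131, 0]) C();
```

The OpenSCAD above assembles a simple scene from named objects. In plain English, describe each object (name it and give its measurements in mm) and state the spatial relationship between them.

A is a rectangular dining table. The top is 1075×521×44 mm with its upper surface at z = 744 mm. It stands on four 46×46 mm square legs, each inset 32 mm from the nearest pair of top edges, running from the floor to the underside of the top. Four apron rails, 46 mm thick and 111 mm tall, run between adjacent legs with their top edges flush with the underside of the top and their outer faces flush with the legs' outer faces.

B is a chair. The seat is a 511×445×35 mm slab with its top at z = 488 mm, on four 36×36 mm corner legs (flush with the seat edges, standing on z = 0). A flat backrest 32 mm thick, 500 mm tall, spans the full seat width and rises from the seat top along its +y edge, rear face flush with the rear of the seat. Two armrests of 29×29 mm section run along each side from the seat's front edge to the front of the backrest, top faces 214 mm above the seat top and outer faces flush with the seat's x-edges; a 29×29 mm post under the front of each armrest stands on the seat at the front corner.

C is a four-legged stool. The seat is a 285×259×38 mm slab whose top surface is at z = 423 mm; four square legs, each 30×30 mm in cross-section, run from the floor (z = 0) to the underside of the seat, each flush with a corner of the seat. Four stretchers, 30 mm wide and 25 mm tall, connect adjacent legs with their undersides at z = 111 mm, each running between the inner faces of the legs it joins and aligned with the legs' outer faces on the other axis.

The chair is on top of the table, centred. Three stools sit around the table at the −y, +y, −x sides.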